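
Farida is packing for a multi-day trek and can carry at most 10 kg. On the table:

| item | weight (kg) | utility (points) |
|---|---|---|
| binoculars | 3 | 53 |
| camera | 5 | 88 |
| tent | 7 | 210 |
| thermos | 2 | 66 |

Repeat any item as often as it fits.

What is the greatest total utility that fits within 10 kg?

The ratio ordering already packs tightly: 5×thermos, 10 kg, 330.

330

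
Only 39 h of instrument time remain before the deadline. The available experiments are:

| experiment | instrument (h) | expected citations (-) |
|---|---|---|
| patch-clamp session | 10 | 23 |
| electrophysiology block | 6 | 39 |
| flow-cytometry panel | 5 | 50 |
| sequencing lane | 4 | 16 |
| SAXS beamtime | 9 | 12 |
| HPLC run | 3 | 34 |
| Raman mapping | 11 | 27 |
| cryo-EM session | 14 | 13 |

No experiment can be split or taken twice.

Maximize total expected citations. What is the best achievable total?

189

Density check — HPLC run 11.33, flow-cytometry panel 10.00, electrophysiology block 6.50 are the best per h.
Patch-clamp session + electrophysiology block + flow-cytometry panel + sequencing lane + HPLC run + Raman mapping uses 39 of the 39 h and totals 189.
Runner-up electrophysiology block + flow-cytometry panel + sequencing lane + SAXS beamtime + HPLC run + Raman mapping tops out at 178.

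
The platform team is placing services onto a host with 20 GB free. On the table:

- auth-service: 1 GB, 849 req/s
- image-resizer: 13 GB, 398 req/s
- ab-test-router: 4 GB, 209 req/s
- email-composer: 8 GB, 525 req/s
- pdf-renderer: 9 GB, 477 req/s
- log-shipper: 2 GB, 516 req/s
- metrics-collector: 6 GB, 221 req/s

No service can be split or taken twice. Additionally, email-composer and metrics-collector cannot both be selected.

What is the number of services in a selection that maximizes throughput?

4

Best achievable throughput is 2367.
auth-service + email-composer + pdf-renderer + log-shipper hits 2367 at 20 GB.
Any selection reaching 2367 contains exactly 4 services.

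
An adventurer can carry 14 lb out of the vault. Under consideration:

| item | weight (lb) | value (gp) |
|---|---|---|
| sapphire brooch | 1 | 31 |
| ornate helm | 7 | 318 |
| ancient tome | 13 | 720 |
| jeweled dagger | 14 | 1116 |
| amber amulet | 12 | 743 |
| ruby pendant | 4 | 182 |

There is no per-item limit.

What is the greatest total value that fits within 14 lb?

1116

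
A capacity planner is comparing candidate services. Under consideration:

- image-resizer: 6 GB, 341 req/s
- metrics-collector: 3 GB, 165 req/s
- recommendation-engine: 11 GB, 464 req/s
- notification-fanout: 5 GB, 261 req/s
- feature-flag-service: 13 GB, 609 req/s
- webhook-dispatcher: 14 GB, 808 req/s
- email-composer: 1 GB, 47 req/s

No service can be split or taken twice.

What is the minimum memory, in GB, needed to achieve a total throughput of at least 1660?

Need the lightest bundle worth ≥ 1660.
notification-fanout + feature-flag-service + webhook-dispatcher reaches 1678 using 32 GB.
Any bundle with less than 32 GB falls short of 1660.

32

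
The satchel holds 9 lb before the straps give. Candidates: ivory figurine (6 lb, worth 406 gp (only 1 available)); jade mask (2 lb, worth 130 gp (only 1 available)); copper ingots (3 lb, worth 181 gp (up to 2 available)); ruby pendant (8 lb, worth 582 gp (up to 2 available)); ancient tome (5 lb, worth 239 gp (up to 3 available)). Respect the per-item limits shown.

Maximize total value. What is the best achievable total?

Filling by ratio: ruby pendant for 582, with 1 lb left unused.
Dropping ruby pendant frees 8 lb; slotting in ivory figurine + copper ingots (9 lb) lifts the total to 587 at 9 lb.
Nothing else within 9 lb beats 587.

587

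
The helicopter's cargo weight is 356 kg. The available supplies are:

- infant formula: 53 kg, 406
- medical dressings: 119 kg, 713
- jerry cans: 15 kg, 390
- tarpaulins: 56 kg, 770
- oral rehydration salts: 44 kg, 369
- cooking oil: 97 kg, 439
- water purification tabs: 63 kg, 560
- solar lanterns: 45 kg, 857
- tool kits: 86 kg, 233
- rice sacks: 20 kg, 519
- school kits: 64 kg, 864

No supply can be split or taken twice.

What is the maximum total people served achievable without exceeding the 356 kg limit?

4366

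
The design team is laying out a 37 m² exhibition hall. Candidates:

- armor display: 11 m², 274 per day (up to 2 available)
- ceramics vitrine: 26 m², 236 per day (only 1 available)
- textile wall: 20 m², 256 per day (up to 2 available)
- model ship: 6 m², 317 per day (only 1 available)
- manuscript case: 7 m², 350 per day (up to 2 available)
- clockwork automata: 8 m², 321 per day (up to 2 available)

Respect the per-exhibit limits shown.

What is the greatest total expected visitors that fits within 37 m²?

1659

By expected visitors per m²: model ship 52.83, manuscript case 50.00, clockwork automata 40.12 lead.
The ratio ordering already packs tightly: model ship + 2×manuscript case + 2×clockwork automata, 36 m², 1659.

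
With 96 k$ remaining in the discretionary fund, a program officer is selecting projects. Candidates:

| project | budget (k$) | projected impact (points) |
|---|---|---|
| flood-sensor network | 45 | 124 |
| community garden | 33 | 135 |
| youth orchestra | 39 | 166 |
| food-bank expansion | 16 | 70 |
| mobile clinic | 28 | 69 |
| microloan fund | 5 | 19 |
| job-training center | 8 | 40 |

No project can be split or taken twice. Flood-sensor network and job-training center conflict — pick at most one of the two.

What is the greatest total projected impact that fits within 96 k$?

411

Best packing: community garden + youth orchestra + food-bank expansion + job-training center — 96 k$, 411 total.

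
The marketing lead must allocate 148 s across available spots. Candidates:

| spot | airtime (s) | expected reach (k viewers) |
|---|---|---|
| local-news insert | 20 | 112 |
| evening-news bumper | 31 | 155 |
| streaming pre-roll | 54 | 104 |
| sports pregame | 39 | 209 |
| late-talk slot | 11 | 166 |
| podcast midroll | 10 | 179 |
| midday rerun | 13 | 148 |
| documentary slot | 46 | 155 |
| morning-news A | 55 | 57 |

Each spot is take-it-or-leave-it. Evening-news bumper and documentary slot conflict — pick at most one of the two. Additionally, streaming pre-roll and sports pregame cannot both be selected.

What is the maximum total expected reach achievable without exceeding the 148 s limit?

Taking local-news insert + evening-news bumper + sports pregame + late-talk slot + podcast midroll + midday rerun: 124 s used, 969 in expected reach.
Local-news insert + sports pregame + late-talk slot + podcast midroll + midday rerun + documentary slot (139 s) also reaches 969 — a tie, but nothing goes higher.

969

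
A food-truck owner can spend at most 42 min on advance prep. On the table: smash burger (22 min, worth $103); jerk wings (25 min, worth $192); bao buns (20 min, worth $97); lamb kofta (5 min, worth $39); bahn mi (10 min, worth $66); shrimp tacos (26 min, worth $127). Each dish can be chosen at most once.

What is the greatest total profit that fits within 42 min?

297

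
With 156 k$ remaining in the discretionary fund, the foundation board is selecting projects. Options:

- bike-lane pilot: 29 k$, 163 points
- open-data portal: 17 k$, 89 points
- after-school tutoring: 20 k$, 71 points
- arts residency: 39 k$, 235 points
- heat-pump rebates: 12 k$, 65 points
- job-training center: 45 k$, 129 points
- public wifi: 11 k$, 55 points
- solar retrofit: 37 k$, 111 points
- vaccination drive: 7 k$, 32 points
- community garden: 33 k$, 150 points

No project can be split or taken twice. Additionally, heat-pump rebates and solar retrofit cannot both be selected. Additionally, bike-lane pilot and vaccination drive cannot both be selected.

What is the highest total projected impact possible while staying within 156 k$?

773

By projected impact per k$: arts residency 6.03, bike-lane pilot 5.62, heat-pump rebates 5.42 lead.
Bike-lane pilot + open-data portal + after-school tutoring + arts residency + heat-pump rebates + community garden uses 150 of the 156 k$ and totals 773.
Every other selection either busts 156 k$ or breaks a pairing rule or fails to beat 773.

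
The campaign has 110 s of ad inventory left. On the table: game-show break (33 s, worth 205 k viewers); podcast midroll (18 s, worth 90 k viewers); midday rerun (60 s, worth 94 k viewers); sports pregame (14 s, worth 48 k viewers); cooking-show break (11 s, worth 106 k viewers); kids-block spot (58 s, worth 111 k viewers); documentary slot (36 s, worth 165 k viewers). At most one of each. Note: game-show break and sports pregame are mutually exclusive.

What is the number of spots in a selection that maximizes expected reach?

4

Best achievable expected reach is 566.
One optimal bundle: game-show break + podcast midroll + cooking-show break + documentary slot (98 s).
Every optimal selection uses 4 spots.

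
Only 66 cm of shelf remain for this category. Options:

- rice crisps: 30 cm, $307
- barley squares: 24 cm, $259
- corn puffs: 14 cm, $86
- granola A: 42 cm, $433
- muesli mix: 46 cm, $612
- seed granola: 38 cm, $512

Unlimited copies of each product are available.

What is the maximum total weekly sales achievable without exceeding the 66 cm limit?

771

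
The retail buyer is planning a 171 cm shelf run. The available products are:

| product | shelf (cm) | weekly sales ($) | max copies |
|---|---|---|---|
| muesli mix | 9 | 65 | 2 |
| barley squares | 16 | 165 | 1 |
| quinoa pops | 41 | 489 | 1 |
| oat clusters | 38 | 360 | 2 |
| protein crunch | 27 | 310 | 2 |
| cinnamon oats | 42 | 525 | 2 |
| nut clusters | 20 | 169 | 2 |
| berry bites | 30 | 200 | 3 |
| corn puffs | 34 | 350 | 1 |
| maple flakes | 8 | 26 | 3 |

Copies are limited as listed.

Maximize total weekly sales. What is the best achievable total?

2014

Density check — cinnamon oats 12.50, quinoa pops 11.93, protein crunch 11.48 are the best per cm.
Best packing: barley squares + quinoa pops + protein crunch + 2×cinnamon oats — 168 cm, 2014 total.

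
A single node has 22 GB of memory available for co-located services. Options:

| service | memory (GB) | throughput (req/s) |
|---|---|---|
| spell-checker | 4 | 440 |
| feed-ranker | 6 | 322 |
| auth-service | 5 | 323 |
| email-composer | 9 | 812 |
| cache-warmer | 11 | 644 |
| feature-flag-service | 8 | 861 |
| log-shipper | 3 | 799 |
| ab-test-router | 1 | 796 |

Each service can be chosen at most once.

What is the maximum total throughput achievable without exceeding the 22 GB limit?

3268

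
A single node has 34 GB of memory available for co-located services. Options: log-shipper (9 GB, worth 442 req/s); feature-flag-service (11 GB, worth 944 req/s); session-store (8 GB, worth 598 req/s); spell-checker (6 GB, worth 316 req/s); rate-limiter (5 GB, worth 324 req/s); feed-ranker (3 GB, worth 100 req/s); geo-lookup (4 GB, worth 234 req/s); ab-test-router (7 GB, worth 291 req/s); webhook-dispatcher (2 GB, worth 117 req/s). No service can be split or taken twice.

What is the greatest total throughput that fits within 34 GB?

2416

The ratio heuristic lands on feature-flag-service + session-store + rate-limiter + feed-ranker + geo-lookup + webhook-dispatcher (2317) but leaves 1 GB idle.
Dropping feed-ranker and webhook-dispatcher frees 5 GB; slotting in spell-checker (6 GB) lifts the total to 2416 at 34 GB.
Every other selection either busts 34 GB or fails to beat 2416.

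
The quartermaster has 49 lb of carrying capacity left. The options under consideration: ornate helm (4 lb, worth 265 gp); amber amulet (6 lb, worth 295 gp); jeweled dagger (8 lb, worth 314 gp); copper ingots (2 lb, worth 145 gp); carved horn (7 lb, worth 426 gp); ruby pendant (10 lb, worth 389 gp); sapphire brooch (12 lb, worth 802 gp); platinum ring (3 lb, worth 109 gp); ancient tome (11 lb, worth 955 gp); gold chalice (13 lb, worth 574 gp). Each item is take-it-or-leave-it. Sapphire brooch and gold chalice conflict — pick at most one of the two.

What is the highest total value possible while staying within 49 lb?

Greedy by ratio would take ornate helm + amber amulet + copper ingots + carved horn + sapphire brooch + platinum ring + ancient tome: 45 lb used, total 2997.
The 6 lb tied up in amber amulet is better spent on ruby pendant — total rises to 3091 (49 lb).
The closest alternative, ornate helm + amber amulet + jeweled dagger + carved horn + sapphire brooch + ancient tome, reaches only 3057.

3091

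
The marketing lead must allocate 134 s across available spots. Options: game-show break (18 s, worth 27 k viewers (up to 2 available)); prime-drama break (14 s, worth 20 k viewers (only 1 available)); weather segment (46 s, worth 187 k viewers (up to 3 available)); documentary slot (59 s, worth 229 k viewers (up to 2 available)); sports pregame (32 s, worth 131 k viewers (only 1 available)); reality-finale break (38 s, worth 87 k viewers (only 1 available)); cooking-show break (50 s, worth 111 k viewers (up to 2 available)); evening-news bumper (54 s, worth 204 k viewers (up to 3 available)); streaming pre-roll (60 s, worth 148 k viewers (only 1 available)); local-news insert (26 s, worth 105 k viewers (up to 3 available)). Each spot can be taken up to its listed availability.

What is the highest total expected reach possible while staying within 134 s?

Ranking by ratio (expected reach/s): sports pregame 4.09, weather segment 4.07, local-news insert 4.04, documentary slot 3.88.
Greedy by ratio would take 2×weather segment + sports pregame: 124 s used, total 505.
Dropping weather segment frees 46 s; slotting in 2×local-news insert (52 s) lifts the total to 528 at 130 s.
Nothing else within 134 s beats 528.

528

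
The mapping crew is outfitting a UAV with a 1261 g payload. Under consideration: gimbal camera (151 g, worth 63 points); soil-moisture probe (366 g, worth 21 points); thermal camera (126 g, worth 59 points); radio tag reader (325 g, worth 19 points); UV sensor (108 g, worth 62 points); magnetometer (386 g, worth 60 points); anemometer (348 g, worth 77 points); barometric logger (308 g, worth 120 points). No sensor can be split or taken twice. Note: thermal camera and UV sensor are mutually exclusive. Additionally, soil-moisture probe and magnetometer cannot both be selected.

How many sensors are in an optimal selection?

5

Optimal total is 341.
For example gimbal camera + radio tag reader + UV sensor + anemometer + barometric logger achieves it, using 1240 g.
Every optimal selection uses 5 sensors.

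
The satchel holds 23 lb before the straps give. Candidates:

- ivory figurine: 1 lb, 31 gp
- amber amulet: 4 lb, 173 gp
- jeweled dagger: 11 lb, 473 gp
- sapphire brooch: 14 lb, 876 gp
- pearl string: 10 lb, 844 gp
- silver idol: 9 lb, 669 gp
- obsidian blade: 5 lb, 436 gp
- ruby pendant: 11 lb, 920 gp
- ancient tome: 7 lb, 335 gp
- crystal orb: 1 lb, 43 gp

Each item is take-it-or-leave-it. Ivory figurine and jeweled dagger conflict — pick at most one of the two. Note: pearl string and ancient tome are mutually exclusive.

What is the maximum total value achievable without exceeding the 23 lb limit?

Density check — obsidian blade 87.20, pearl string 84.40, ruby pendant 83.64, silver idol 74.33 are the best per lb.
Taking ivory figurine + pearl string + ruby pendant + crystal orb: 23 lb used, 1838 in value.
No other feasible combination exceeds 1838.

1838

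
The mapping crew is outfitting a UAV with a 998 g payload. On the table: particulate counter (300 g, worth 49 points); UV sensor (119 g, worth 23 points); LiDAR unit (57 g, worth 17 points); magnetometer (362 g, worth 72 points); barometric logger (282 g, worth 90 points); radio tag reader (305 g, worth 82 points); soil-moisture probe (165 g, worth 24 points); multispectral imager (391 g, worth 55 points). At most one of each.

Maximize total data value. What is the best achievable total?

244

Density check — barometric logger 0.32, LiDAR unit 0.30, radio tag reader 0.27, magnetometer 0.20 are the best per g.
Taking the top-ratio sensors first gives UV sensor + LiDAR unit + barometric logger + radio tag reader + soil-moisture probe for 236 (928 g).
Dropping UV sensor and LiDAR unit and soil-moisture probe frees 341 g; slotting in magnetometer (362 g) lifts the total to 244 at 949 g.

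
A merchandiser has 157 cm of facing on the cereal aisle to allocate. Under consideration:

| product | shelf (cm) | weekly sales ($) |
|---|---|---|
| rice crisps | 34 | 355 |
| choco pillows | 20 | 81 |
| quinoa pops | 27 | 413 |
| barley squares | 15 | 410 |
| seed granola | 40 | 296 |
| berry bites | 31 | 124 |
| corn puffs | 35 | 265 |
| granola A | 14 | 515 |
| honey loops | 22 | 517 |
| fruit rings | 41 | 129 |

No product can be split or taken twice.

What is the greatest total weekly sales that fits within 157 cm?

A density-first pass picks rice crisps + quinoa pops + barley squares + corn puffs + granola A + honey loops — 2475 at 147 cm.
Replace corn puffs with seed granola: the trade gains 31 net, giving 2506 at 152 cm.
Nothing else within 157 cm beats 2506.

2506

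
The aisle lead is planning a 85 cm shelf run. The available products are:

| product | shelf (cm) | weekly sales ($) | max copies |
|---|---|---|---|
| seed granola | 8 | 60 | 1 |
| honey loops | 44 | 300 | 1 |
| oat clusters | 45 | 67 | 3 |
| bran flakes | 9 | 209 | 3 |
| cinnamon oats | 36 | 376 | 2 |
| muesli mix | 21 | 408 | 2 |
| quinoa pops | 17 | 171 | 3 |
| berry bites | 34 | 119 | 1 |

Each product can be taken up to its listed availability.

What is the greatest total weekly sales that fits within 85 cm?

1503

Best packing: seed granola + 3×bran flakes + 2×muesli mix — 77 cm, 1503 total.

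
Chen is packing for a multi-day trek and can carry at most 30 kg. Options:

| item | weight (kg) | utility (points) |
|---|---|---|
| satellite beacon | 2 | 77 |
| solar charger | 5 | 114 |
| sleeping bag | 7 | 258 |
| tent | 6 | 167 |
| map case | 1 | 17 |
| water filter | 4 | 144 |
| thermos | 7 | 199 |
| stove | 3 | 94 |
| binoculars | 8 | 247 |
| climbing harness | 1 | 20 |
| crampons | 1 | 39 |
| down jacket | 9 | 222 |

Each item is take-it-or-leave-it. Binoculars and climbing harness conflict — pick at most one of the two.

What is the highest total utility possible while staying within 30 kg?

Density check — crampons 39.00, satellite beacon 38.50, sleeping bag 36.86, water filter 36.00 are the best per kg.
A density-first pass picks satellite beacon + solar charger + sleeping bag + water filter + stove + binoculars + crampons — 973 at 30 kg.
The 6 kg tied up in solar charger and crampons is better spent on tent — total rises to 987 (30 kg).
Nothing else feasible within 30 kg beats 987.

987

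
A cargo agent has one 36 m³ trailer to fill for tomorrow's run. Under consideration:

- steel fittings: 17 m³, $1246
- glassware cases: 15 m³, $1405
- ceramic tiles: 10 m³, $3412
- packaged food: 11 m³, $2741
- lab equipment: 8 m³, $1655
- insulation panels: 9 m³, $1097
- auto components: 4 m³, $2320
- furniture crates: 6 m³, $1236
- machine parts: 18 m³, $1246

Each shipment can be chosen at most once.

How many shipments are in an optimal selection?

4

Best achievable revenue is 10128.
For example ceramic tiles + packaged food + lab equipment + auto components achieves it, using 33 m³.
Any selection reaching 10128 contains exactly 4 shipments.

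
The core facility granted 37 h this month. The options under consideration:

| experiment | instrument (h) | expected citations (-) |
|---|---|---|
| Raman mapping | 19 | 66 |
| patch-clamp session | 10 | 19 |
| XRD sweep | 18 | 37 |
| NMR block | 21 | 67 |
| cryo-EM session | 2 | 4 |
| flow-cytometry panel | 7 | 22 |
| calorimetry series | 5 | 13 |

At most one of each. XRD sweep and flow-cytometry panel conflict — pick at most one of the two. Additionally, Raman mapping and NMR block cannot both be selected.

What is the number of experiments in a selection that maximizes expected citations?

3

Optimal total is 107.
For example Raman mapping + patch-clamp session + flow-cytometry panel achieves it, using 36 h.
Any selection reaching 107 contains exactly 3 experiments.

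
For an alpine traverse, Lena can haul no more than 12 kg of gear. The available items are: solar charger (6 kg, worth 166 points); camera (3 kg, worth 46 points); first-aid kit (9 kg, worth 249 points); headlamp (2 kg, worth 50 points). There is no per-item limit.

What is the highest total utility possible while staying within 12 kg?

332

Ranking by ratio (utility/kg): solar charger 27.67, first-aid kit 27.67, headlamp 25.00.
2×solar charger uses 12 of the 12 kg and totals 332.
That's the maximum — no swap from here does better than 332.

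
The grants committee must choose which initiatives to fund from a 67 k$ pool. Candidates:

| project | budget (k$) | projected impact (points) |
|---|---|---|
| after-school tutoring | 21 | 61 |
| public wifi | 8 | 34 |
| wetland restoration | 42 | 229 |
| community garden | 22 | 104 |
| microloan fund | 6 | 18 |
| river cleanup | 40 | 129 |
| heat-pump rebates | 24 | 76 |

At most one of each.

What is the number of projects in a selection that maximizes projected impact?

2

Best achievable projected impact is 333.
One optimal bundle: wetland restoration + community garden (64 k$).
Any selection reaching 333 contains exactly 2 projects.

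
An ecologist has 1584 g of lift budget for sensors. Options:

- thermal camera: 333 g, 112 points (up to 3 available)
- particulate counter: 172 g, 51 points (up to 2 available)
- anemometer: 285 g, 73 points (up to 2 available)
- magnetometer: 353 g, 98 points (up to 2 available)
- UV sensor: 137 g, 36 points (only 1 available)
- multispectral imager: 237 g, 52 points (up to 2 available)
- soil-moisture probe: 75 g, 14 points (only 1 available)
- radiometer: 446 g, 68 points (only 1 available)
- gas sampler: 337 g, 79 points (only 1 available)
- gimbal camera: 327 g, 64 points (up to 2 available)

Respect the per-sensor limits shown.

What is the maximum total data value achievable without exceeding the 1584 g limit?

490

Ranking by ratio (data value/g): thermal camera 0.34, particulate counter 0.30, magnetometer 0.28.
A density-first pass picks 3×thermal camera + 2×particulate counter + UV sensor + soil-moisture probe — 488 at 1555 g.
Replace UV sensor and soil-moisture probe with multispectral imager: the trade gains 2 net, giving 490 at 1580 g.
The spare 4 g is too small for any remaining sensor, and no exchange beats 490.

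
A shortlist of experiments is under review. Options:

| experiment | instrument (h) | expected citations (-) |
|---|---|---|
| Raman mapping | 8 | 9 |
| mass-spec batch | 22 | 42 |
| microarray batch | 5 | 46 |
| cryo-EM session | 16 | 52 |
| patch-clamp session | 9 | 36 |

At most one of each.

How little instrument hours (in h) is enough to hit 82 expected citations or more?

Minimise h subject to total expected citations ≥ 82.
microarray batch + patch-clamp session reaches 82 using 14 h.
Below 14 h the best achievable stays under 82.

14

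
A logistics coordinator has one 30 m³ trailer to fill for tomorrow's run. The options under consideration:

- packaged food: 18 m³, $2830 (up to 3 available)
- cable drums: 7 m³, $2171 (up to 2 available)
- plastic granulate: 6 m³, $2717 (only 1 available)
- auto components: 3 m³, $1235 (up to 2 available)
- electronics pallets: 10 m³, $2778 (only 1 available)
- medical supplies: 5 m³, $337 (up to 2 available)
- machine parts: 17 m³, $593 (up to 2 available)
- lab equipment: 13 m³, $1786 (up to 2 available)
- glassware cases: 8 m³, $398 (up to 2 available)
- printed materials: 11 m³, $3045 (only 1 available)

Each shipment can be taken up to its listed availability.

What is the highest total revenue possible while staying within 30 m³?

10403

The ratio heuristic lands on 2×cable drums + plastic granulate + 2×auto components (9529) but leaves 4 m³ idle.
The 7 m³ tied up in cable drums is better spent on printed materials — total rises to 10403 (30 m³).
That's the maximum — no swap from here does better than 10403.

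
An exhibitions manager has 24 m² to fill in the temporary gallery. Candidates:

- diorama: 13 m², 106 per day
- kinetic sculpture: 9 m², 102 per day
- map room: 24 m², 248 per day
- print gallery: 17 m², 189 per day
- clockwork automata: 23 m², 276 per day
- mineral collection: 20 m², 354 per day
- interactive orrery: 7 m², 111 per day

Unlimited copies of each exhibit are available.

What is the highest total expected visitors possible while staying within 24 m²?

354

Taking mineral collection: 20 m² used, 354 in expected visitors.
Nothing else within 24 m² beats 354.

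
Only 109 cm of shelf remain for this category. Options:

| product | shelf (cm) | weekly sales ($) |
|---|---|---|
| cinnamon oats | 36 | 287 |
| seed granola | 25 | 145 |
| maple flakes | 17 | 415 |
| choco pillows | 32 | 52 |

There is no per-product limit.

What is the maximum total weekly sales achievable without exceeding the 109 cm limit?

2490

6×maple flakes uses 102 of the 109 cm and totals 2490.
Nothing else within 109 cm beats 2490.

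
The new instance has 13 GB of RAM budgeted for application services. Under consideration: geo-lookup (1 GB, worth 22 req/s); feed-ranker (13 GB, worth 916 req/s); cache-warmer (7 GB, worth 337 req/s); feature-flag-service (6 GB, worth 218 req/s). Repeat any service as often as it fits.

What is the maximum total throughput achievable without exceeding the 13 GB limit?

Ranking by ratio (throughput/GB): feed-ranker 70.46, cache-warmer 48.14, feature-flag-service 36.33.
The ratio ordering already packs tightly: feed-ranker, 13 GB, 916.
Every other selection either busts 13 GB or fails to beat 916.

916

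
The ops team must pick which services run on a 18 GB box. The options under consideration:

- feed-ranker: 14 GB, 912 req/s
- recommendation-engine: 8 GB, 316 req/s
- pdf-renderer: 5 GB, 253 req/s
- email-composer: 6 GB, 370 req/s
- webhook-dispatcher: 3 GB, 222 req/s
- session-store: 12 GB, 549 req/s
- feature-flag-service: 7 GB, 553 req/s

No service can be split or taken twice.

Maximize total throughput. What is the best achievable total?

Greedy by ratio would take email-composer + webhook-dispatcher + feature-flag-service: 16 GB used, total 1145.
Dropping webhook-dispatcher frees 3 GB; slotting in pdf-renderer (5 GB) lifts the total to 1176 at 18 GB.
The closest alternative, email-composer + webhook-dispatcher + feature-flag-service, reaches only 1145.

1176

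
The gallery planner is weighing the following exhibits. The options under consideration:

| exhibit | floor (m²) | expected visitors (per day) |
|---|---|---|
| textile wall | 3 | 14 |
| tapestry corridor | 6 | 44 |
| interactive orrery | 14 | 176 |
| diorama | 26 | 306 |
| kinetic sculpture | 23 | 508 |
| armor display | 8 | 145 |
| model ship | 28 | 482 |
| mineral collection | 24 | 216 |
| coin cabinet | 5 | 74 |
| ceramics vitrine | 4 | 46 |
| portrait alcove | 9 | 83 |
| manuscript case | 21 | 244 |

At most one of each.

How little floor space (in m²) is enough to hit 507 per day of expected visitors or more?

23

Look for the lowest-floor combination reaching 507.
Taking kinetic sculpture gives 508 (≥ 507) for 23 m².
Below 23 m² the best achievable stays under 507.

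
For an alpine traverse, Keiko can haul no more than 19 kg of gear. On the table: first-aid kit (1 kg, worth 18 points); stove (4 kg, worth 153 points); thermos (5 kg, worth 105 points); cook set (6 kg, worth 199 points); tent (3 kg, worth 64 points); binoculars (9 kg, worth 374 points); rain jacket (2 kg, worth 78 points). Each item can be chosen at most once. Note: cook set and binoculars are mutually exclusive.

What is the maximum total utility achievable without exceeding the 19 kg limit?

687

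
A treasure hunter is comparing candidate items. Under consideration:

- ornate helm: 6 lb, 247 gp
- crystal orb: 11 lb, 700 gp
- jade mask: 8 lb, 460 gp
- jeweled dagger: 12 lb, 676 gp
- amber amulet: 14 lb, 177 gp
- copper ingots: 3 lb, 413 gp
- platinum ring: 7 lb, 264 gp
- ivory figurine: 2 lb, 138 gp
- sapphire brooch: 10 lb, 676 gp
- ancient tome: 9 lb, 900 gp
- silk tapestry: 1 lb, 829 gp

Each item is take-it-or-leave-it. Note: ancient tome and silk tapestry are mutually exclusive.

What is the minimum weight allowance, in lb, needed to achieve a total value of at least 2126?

Minimise lb subject to total value ≥ 2126.
Taking ornate helm + copper ingots + sapphire brooch + silk tapestry gives 2165 (≥ 2126) for 20 lb.
Any bundle with less than 20 lb falls short of 2126.

20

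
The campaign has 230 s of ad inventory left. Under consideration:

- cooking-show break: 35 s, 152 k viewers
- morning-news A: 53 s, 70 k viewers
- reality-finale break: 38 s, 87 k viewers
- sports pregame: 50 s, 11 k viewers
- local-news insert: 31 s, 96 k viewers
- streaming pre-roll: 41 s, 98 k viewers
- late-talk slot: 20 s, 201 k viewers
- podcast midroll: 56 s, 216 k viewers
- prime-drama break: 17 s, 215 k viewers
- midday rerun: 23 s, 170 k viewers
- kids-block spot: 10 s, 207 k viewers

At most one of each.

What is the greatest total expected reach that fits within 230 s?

1344

By expected reach per s: kids-block spot 20.70, prime-drama break 12.65, late-talk slot 10.05, midday rerun 7.39 lead.
Cooking-show break + reality-finale break + local-news insert + late-talk slot + podcast midroll + prime-drama break + midday rerun + kids-block spot uses 230 of the 230 s and totals 1344.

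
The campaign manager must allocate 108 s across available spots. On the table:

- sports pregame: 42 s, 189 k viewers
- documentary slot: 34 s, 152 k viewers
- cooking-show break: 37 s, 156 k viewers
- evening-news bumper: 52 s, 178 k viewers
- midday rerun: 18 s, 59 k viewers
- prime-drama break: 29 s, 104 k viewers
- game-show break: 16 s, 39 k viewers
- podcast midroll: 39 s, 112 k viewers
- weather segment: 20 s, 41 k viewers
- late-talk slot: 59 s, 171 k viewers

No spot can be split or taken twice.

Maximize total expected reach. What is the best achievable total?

By expected reach per s: sports pregame 4.50, documentary slot 4.47, cooking-show break 4.22, prime-drama break 3.59 lead.
Taking the top-ratio spots first gives sports pregame + documentary slot + prime-drama break for 445 (105 s).
The 34 s tied up in documentary slot is better spent on cooking-show break — total rises to 449 (108 s).
Runner-up sports pregame + documentary slot + prime-drama break tops out at 445.

449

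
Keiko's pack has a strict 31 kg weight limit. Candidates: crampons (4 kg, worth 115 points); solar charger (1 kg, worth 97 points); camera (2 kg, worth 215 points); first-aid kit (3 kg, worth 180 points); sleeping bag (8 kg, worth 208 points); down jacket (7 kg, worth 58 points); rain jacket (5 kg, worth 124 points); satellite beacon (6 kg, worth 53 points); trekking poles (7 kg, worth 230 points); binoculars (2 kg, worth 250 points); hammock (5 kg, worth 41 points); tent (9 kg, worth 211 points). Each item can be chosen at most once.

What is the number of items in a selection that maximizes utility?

Optimal total is 1322.
One optimal bundle: crampons + camera + first-aid kit + sleeping bag + rain jacket + trekking poles + binoculars (31 kg).
Any selection reaching 1322 contains exactly 7 items.

7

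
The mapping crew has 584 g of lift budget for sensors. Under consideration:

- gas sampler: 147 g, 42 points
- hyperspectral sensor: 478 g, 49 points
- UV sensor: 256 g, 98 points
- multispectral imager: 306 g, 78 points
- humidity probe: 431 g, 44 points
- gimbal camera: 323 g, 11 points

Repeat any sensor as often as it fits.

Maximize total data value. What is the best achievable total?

2×UV sensor uses 512 of the 584 g and totals 196.
That's the maximum — no swap from here does better than 196.

196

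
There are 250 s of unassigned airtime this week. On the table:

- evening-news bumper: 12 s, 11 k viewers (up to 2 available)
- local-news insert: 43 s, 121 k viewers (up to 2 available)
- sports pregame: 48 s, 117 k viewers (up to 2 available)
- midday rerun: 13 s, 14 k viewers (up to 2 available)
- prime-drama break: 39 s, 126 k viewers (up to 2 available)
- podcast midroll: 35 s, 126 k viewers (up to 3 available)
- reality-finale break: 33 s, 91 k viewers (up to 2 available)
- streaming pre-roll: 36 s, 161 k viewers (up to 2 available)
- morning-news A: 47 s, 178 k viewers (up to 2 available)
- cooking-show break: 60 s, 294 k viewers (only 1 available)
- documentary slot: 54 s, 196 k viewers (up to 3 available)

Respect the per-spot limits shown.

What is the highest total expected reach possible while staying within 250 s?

1046

By expected reach per s: cooking-show break 4.90, streaming pre-roll 4.47, morning-news A 3.79, documentary slot 3.63 lead.
Greedy by ratio would take midday rerun + 2×streaming pre-roll + 2×morning-news A + cooking-show break: 239 s used, total 986.
Dropping midday rerun and morning-news A frees 60 s; slotting in 2×podcast midroll (70 s) lifts the total to 1046 at 249 s.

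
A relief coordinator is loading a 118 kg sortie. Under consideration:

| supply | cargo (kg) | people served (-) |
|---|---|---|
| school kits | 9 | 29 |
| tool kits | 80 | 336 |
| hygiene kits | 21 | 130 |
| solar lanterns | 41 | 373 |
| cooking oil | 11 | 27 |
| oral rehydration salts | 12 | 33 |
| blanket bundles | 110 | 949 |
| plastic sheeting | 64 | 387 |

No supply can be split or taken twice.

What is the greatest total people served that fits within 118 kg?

949

Ranking by ratio (people served/kg): solar lanterns 9.10, blanket bundles 8.63, hygiene kits 6.19, plastic sheeting 6.05.
The ratio heuristic lands on school kits + hygiene kits + solar lanterns + cooking oil + oral rehydration salts (592) but leaves 24 kg idle.
Using the slack differently, blanket bundles comes to 949 at 110 kg.
The spare 8 kg is too small for any remaining supply, and no exchange beats 949.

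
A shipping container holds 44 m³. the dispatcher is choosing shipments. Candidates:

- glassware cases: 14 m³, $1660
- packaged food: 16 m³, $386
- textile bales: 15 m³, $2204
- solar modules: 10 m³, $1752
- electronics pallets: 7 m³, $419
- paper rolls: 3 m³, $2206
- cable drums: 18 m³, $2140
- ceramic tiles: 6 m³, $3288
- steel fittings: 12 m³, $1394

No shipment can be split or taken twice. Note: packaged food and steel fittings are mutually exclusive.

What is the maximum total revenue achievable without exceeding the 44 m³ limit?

Ranking by ratio (revenue/m³): paper rolls 735.33, ceramic tiles 548.00, solar modules 175.20, textile bales 146.93.
Textile bales + solar modules + electronics pallets + paper rolls + ceramic tiles uses 41 of the 44 m³ and totals 9869.
The closest alternative, textile bales + paper rolls + cable drums + ceramic tiles, reaches only 9838.

9869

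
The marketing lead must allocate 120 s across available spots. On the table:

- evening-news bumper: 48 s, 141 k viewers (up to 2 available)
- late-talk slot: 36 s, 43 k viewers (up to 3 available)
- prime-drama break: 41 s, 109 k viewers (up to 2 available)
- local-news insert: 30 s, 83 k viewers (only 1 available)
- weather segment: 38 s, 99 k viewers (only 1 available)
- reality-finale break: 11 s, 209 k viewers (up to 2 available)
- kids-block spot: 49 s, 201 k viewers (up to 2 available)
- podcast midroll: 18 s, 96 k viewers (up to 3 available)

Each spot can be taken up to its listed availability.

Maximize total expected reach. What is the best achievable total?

820

By expected reach per s: reality-finale break 19.00, podcast midroll 5.33, kids-block spot 4.10, evening-news bumper 2.94 lead.
Taking the top-ratio spots first gives local-news insert + 2×reality-finale break + 3×podcast midroll for 789 (106 s).
The 84 s tied up in local-news insert and 3×podcast midroll is better spent on 2×kids-block spot — total rises to 820 (120 s).
Nothing else within 120 s beats 820.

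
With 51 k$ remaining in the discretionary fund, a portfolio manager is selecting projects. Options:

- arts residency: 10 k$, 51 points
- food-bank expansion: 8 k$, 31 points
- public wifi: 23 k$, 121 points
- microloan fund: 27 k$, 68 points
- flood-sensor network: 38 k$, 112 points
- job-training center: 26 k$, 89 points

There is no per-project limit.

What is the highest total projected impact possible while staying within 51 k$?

255

Greedy by ratio would take 2×public wifi: 46 k$ used, total 242.
Dropping 2×public wifi frees 46 k$; slotting in 5×arts residency (50 k$) lifts the total to 255 at 50 k$.
Every other selection either busts 51 k$ or fails to beat 255.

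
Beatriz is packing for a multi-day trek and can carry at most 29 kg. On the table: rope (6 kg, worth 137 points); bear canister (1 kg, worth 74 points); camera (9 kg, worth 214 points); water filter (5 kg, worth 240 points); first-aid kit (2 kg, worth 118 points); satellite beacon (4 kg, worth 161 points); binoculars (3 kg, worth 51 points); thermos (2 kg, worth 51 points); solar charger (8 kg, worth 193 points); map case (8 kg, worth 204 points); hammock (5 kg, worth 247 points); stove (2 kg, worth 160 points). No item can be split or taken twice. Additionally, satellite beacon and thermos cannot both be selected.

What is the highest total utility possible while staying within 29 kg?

Density check — stove 80.00, bear canister 74.00, first-aid kit 59.00, hammock 49.40 are the best per kg.
Best packing: bear canister + camera + water filter + first-aid kit + satellite beacon + hammock + stove — 28 kg, 1214 total.

1214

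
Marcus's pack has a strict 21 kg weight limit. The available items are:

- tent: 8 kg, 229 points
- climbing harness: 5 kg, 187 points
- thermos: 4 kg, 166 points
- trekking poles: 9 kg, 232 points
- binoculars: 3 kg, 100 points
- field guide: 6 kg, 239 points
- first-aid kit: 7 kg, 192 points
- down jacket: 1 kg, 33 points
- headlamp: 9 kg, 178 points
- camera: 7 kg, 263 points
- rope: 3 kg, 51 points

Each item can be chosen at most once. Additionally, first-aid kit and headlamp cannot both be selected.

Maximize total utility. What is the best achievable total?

By utility per kg: thermos 41.50, field guide 39.83, camera 37.57 lead.
Thermos + binoculars + field guide + down jacket + camera uses 21 of the 21 kg and totals 801.
Next best is climbing harness + binoculars + field guide + camera at 789 (21 kg) — short by 12.

801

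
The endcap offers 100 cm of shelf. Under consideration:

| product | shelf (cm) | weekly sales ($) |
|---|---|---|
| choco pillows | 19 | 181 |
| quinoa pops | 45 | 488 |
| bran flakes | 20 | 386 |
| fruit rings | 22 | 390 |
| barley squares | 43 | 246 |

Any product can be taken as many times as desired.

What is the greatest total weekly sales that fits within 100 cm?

1930

Best packing: 5×bran flakes — 100 cm, 1930 total.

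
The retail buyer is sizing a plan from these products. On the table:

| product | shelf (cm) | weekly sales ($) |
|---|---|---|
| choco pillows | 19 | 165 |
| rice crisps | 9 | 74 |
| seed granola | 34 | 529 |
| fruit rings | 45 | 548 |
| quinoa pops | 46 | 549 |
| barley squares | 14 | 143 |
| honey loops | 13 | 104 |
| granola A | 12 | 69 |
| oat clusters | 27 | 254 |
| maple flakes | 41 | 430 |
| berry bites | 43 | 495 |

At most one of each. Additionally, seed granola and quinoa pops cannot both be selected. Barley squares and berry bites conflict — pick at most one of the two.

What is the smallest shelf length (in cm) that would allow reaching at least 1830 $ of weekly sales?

Look for the lowest-shelf combination reaching 1830.
choco pillows + seed granola + fruit rings + honey loops + berry bites reaches 1841 using 154 cm.
Below 154 cm the best achievable stays under 1830.

154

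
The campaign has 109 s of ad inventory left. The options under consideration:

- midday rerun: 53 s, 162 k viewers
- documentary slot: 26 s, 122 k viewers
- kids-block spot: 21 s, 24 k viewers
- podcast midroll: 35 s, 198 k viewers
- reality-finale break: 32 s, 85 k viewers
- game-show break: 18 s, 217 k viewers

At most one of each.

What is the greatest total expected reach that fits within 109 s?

577

Taking the top-ratio spots first gives documentary slot + kids-block spot + podcast midroll + game-show break for 561 (100 s).
Replace documentary slot and kids-block spot with midday rerun: the trade gains 16 net, giving 577 at 106 s.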